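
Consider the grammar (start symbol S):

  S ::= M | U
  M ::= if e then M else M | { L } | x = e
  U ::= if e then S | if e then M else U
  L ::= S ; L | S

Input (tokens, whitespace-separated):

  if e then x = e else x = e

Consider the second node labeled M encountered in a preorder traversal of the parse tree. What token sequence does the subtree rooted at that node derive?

x = e

[S [M if e then [M x = e] else [M x = e]]]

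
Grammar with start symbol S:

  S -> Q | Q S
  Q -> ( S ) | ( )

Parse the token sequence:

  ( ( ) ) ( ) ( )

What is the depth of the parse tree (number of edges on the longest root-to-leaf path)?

[S [Q ( [S [Q ( )]] )] [S [Q ( )] [S [Q ( )]]]]

4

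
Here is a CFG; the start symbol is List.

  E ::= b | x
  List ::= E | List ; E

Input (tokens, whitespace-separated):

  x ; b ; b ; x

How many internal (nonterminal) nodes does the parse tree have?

8

[List [List [List [List [E x]] ; [E b]] ; [E b]] ; [E x]]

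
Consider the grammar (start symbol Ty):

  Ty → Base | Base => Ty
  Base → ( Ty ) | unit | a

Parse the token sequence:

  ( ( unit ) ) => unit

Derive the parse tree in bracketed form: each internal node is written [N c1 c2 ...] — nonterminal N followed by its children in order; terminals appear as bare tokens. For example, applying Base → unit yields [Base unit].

Ty
Base => Ty
( Ty ) => Ty
( Base ) => Ty
( ( Ty ) ) => Ty
( ( Base ) ) => Ty
( ( unit ) ) => Ty
( ( unit ) ) => Base
( ( unit ) ) => unit

[Ty [Base ( [Ty [Base ( [Ty [Base unit]] )]] )] => [Ty [Base unit]]]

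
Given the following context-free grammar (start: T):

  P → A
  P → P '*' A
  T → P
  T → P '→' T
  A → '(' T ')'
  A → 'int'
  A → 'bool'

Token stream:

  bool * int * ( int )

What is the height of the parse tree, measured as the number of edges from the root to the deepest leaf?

[T [P [P [P [A bool]] * [A int]] * [A ( [T [P [A int]]] )]]]

6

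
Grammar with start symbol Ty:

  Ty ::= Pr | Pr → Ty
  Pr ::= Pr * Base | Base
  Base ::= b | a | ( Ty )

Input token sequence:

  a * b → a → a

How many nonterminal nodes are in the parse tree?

11

[Ty [Pr [Pr [Base a]] * [Base b]] → [Ty [Pr [Base a]] → [Ty [Pr [Base a]]]]]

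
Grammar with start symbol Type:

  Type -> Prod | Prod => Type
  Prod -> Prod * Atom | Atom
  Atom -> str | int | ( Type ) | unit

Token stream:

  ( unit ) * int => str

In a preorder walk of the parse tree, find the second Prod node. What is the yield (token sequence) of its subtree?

( unit )

[Type [Prod [Prod [Atom ( [Type [Prod [Atom unit]]] )]] * [Atom int]] => [Type [Prod [Atom str]]]]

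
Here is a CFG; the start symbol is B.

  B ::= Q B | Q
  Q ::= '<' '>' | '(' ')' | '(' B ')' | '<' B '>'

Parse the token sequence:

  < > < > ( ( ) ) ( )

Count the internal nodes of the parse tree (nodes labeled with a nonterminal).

10

[B [Q < >] [B [Q < >] [B [Q ( [B [Q ( )]] )] [B [Q ( )]]]]]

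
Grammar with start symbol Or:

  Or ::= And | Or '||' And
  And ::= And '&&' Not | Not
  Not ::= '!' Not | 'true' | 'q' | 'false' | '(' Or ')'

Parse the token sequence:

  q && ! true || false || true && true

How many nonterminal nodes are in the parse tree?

[Or [Or [Or [And [And [Not q]] && [Not ! [Not true]]]] || [And [Not false]]] || [And [And [Not true]] && [Not true]]]

14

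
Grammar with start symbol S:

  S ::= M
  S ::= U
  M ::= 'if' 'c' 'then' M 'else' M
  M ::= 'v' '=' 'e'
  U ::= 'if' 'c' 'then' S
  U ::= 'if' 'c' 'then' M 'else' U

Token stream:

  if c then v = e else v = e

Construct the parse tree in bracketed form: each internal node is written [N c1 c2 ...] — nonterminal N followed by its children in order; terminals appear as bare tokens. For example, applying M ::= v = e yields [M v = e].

S
M
if c then M else M
if c then v = e else M
if c then v = e else v = e

[S [M if c then [M v = e] else [M v = e]]]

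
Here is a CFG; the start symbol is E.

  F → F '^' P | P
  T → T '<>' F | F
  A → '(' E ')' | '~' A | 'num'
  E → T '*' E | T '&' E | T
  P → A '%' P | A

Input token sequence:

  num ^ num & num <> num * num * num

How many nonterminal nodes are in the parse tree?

27

[E [T [F [F [P [A num]]] ^ [P [A num]]]] & [E [T [T [F [P [A num]]]] <> [F [P [A num]]]] * [E [T [F [P [A num]]]] * [E [T [F [P [A num]]]]]]]]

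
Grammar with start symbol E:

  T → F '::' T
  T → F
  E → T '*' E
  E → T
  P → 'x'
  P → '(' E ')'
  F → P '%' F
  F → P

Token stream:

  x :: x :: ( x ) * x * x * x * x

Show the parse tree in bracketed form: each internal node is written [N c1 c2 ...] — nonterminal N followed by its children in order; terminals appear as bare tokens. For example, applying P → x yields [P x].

[E [T [F [P x]] :: [T [F [P x]] :: [T [F [P ( [E [T [F [P x]]]] )]]]]] * [E [T [F [P x]]] * [E [T [F [P x]]] * [E [T [F [P x]]] * [E [T [F [P x]]]]]]]]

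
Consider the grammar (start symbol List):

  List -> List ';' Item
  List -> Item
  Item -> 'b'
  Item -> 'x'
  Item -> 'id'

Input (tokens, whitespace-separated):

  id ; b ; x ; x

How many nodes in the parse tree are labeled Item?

[List [List [List [List [Item id]] ; [Item b]] ; [Item x]] ; [Item x]]

4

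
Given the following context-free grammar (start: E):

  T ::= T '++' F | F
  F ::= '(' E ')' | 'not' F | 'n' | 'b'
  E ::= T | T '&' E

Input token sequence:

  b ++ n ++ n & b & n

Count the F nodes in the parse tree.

[E [T [T [T [F b]] ++ [F n]] ++ [F n]] & [E [T [F b]] & [E [T [F n]]]]]

5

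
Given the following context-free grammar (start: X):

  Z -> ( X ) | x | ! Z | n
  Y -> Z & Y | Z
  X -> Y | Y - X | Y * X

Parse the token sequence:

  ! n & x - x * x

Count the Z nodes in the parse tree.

5

[X [Y [Z ! [Z n]] & [Y [Z x]]] - [X [Y [Z x]] * [X [Y [Z x]]]]]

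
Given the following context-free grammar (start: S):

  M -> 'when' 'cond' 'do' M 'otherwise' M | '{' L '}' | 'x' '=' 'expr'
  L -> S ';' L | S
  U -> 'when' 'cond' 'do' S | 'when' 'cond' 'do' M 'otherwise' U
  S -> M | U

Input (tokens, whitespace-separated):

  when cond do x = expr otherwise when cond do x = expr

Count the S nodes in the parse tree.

2

[S [U when cond do [M x = expr] otherwise [U when cond do [S [M x = expr]]]]]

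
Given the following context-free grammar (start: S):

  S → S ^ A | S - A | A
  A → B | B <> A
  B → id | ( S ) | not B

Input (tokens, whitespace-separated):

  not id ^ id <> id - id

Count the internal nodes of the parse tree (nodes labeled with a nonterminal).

[S [S [S [A [B not [B id]]]] ^ [A [B id] <> [A [B id]]]] - [A [B id]]]

12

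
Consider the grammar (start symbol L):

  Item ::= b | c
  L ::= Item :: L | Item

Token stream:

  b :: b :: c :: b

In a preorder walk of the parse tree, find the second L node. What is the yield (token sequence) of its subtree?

b :: c :: b

[L [Item b] :: [L [Item b] :: [L [Item c] :: [L [Item b]]]]]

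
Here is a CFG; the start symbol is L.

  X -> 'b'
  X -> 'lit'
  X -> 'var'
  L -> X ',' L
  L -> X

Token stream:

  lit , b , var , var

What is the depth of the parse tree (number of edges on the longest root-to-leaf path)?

[L [X lit] , [L [X b] , [L [X var] , [L [X var]]]]]

5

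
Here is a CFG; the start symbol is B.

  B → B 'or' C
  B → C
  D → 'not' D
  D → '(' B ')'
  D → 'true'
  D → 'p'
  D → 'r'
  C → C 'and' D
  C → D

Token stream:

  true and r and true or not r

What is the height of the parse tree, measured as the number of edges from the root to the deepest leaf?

[B [B [C [C [C [D true]] and [D r]] and [D true]]] or [C [D not [D r]]]]

6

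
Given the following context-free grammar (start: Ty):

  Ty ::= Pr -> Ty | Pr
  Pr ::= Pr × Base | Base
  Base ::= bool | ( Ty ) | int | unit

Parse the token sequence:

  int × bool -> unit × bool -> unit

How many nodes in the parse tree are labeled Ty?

3

[Ty [Pr [Pr [Base int]] × [Base bool]] -> [Ty [Pr [Pr [Base unit]] × [Base bool]] -> [Ty [Pr [Base unit]]]]]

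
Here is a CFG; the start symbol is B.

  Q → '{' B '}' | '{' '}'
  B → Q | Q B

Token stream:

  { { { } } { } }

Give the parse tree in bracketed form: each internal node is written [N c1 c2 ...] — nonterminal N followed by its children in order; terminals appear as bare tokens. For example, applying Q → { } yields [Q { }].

[B [Q { [B [Q { [B [Q { }]] }] [B [Q { }]]] }]]

B
Q
{ B }
{ Q B }
{ { B } B }
{ { Q } B }
{ { { } } B }
{ { { } } Q }
{ { { } } { } }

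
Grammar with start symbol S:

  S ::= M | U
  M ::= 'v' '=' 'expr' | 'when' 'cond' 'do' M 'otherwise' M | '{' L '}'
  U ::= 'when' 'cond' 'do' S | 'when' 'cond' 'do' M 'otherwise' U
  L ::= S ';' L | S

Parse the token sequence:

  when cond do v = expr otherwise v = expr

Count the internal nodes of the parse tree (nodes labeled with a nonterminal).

[S [M when cond do [M v = expr] otherwise [M v = expr]]]

4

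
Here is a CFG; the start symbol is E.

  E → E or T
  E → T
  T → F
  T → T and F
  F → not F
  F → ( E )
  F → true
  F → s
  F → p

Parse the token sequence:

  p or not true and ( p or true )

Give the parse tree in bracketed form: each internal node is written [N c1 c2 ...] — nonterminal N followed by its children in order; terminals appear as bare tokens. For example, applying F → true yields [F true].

[E [E [T [F p]]] or [T [T [F not [F true]]] and [F ( [E [E [T [F p]]] or [T [F true]]] )]]]

E
E or T
T or T
F or T
p or T
p or T and F
p or F and F
p or not F and F
p or not true and F
p or not true and ( E )
p or not true and ( E or T )
p or not true and ( T or T )
p or not true and ( F or T )
p or not true and ( p or T )
p or not true and ( p or F )
p or not true and ( p or true )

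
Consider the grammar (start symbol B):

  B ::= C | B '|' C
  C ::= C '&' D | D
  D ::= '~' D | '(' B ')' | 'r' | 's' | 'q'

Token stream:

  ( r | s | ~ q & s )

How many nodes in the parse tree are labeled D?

[B [C [D ( [B [B [B [C [D r]]] | [C [D s]]] | [C [C [D ~ [D q]]] & [D s]]] )]]]

6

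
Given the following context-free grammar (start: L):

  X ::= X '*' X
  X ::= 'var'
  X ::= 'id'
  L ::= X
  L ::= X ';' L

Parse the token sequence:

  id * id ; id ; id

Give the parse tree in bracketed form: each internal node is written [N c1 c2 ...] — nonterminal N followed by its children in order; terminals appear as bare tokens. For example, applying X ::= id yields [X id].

L
X ; L
X * X ; L
id * X ; L
id * id ; L
id * id ; X ; L
id * id ; id ; L
id * id ; id ; X
id * id ; id ; id

[L [X [X id] * [X id]] ; [L [X id] ; [L [X id]]]]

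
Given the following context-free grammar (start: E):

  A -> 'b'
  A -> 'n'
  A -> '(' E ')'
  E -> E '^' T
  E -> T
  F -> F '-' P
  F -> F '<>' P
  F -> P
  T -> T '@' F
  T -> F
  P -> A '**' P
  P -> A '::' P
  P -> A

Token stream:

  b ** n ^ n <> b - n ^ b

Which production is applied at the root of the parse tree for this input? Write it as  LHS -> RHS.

E -> E '^' T

[E [E [E [T [F [P [A b] ** [P [A n]]]]]] ^ [T [F [F [F [P [A n]]] <> [P [A b]]] - [P [A n]]]]] ^ [T [F [P [A b]]]]]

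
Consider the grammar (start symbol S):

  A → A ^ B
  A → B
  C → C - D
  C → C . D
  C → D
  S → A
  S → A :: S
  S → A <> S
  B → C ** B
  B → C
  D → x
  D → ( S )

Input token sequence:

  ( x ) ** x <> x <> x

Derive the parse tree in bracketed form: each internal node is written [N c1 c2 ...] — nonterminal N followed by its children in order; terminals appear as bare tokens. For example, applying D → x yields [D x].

[S [A [B [C [D ( [S [A [B [C [D x]]]]] )]] ** [B [C [D x]]]]] <> [S [A [B [C [D x]]]] <> [S [A [B [C [D x]]]]]]]

S
A <> S
B <> S
C ** B <> S
D ** B <> S
( S ) ** B <> S
( A ) ** B <> S
( B ) ** B <> S
( C ) ** B <> S
( D ) ** B <> S
( x ) ** B <> S
( x ) ** C <> S
( x ) ** D <> S
( x ) ** x <> S
( x ) ** x <> A <> S
( x ) ** x <> B <> S
( x ) ** x <> C <> S
( x ) ** x <> D <> S
( x ) ** x <> x <> S
( x ) ** x <> x <> A
( x ) ** x <> x <> B
( x ) ** x <> x <> C
( x ) ** x <> x <> D
( x ) ** x <> x <> x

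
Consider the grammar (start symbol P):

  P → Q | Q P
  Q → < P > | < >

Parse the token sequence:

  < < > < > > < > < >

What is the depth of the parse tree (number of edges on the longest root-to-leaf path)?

[P [Q < [P [Q < >] [P [Q < >]]] >] [P [Q < >] [P [Q < >]]]]

5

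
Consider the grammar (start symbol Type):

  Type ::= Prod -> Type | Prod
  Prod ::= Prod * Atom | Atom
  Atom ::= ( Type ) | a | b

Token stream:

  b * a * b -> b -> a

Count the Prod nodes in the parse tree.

5

[Type [Prod [Prod [Prod [Atom b]] * [Atom a]] * [Atom b]] -> [Type [Prod [Atom b]] -> [Type [Prod [Atom a]]]]]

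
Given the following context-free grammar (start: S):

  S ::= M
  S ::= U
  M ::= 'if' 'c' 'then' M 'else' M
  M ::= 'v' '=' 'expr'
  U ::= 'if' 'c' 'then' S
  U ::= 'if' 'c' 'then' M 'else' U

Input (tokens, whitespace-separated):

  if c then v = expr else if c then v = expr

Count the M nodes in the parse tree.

[S [U if c then [M v = expr] else [U if c then [S [M v = expr]]]]]

2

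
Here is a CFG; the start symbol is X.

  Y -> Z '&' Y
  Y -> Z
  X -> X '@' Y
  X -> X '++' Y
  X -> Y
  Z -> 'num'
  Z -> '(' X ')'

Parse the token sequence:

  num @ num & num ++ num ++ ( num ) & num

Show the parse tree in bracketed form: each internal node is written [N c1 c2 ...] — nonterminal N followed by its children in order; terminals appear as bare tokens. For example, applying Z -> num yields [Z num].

[X [X [X [X [Y [Z num]]] @ [Y [Z num] & [Y [Z num]]]] ++ [Y [Z num]]] ++ [Y [Z ( [X [Y [Z num]]] )] & [Y [Z num]]]]

X
X ++ Y
X ++ Y ++ Y
X @ Y ++ Y ++ Y
Y @ Y ++ Y ++ Y
Z @ Y ++ Y ++ Y
num @ Y ++ Y ++ Y
num @ Z & Y ++ Y ++ Y
num @ num & Y ++ Y ++ Y
num @ num & Z ++ Y ++ Y
num @ num & num ++ Y ++ Y
num @ num & num ++ Z ++ Y
num @ num & num ++ num ++ Y
num @ num & num ++ num ++ Z & Y
num @ num & num ++ num ++ ( X ) & Y
num @ num & num ++ num ++ ( Y ) & Y
num @ num & num ++ num ++ ( Z ) & Y
num @ num & num ++ num ++ ( num ) & Y
num @ num & num ++ num ++ ( num ) & Z
num @ num & num ++ num ++ ( num ) & num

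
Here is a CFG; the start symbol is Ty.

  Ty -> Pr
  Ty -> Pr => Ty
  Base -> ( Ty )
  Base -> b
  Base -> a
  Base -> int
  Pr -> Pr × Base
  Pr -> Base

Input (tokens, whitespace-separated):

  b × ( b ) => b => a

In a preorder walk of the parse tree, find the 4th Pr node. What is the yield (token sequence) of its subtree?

b

[Ty [Pr [Pr [Base b]] × [Base ( [Ty [Pr [Base b]]] )]] => [Ty [Pr [Base b]] => [Ty [Pr [Base a]]]]]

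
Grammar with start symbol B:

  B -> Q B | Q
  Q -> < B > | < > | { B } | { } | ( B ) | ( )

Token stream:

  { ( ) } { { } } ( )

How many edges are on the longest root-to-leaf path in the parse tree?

5

[B [Q { [B [Q ( )]] }] [B [Q { [B [Q { }]] }] [B [Q ( )]]]]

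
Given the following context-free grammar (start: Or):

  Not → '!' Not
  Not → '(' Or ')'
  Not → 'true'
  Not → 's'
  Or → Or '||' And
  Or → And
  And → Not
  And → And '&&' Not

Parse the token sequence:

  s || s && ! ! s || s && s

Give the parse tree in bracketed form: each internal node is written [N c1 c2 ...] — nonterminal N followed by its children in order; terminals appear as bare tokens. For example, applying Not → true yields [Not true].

Or
Or || And
Or || And || And
And || And || And
Not || And || And
s || And || And
s || And && Not || And
s || Not && Not || And
s || s && Not || And
s || s && ! Not || And
s || s && ! ! Not || And
s || s && ! ! s || And
s || s && ! ! s || And && Not
s || s && ! ! s || Not && Not
s || s && ! ! s || s && Not
s || s && ! ! s || s && s

[Or [Or [Or [And [Not s]]] || [And [And [Not s]] && [Not ! [Not ! [Not s]]]]] || [And [And [Not s]] && [Not s]]]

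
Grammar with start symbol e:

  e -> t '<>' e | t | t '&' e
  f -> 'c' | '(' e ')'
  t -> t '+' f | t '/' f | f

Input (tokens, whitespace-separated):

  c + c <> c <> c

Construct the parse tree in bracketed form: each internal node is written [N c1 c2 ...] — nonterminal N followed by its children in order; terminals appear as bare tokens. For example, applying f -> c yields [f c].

e
t <> e
t + f <> e
f + f <> e
c + f <> e
c + c <> e
c + c <> t <> e
c + c <> f <> e
c + c <> c <> e
c + c <> c <> t
c + c <> c <> f
c + c <> c <> c

[e [t [t [f c]] + [f c]] <> [e [t [f c]] <> [e [t [f c]]]]]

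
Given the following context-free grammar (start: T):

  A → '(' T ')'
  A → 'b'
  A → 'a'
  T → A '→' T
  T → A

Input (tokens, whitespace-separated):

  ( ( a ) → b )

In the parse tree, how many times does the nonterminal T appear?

4

[T [A ( [T [A ( [T [A a]] )] → [T [A b]]] )]]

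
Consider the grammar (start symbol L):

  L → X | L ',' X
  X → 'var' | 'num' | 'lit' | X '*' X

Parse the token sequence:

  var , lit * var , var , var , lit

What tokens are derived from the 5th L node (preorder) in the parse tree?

[L [L [L [L [L [X var]] , [X [X lit] * [X var]]] , [X var]] , [X var]] , [X lit]]

var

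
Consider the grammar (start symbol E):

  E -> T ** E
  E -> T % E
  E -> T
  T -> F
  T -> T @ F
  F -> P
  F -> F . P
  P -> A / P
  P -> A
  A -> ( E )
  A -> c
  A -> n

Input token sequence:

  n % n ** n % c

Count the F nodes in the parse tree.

[E [T [F [P [A n]]]] % [E [T [F [P [A n]]]] ** [E [T [F [P [A n]]]] % [E [T [F [P [A c]]]]]]]]

4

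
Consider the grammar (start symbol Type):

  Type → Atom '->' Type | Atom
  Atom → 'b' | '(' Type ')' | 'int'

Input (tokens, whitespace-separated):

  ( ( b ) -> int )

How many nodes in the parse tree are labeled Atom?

4

[Type [Atom ( [Type [Atom ( [Type [Atom b]] )] -> [Type [Atom int]]] )]]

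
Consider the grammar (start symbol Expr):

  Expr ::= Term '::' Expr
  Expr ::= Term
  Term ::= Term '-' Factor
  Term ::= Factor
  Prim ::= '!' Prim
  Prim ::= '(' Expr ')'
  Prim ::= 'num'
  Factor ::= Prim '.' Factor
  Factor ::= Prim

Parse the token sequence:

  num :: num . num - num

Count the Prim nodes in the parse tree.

[Expr [Term [Factor [Prim num]]] :: [Expr [Term [Term [Factor [Prim num] . [Factor [Prim num]]]] - [Factor [Prim num]]]]]

4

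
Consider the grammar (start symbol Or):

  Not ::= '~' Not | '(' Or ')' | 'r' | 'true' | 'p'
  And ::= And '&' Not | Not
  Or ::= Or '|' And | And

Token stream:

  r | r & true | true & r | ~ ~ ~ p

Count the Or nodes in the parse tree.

4

[Or [Or [Or [Or [And [Not r]]] | [And [And [Not r]] & [Not true]]] | [And [And [Not true]] & [Not r]]] | [And [Not ~ [Not ~ [Not ~ [Not p]]]]]]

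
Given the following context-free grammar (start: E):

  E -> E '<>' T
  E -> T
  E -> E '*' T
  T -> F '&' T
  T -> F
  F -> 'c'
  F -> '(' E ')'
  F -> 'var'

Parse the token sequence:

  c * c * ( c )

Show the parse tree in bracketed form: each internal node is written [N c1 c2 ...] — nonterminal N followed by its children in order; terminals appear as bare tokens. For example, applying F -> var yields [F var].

[E [E [E [T [F c]]] * [T [F c]]] * [T [F ( [E [T [F c]]] )]]]

E
E * T
E * T * T
T * T * T
F * T * T
c * T * T
c * F * T
c * c * T
c * c * F
c * c * ( E )
c * c * ( T )
c * c * ( F )
c * c * ( c )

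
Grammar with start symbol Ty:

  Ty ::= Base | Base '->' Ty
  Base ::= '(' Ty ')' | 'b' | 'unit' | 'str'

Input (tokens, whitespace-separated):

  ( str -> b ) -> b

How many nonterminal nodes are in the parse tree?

[Ty [Base ( [Ty [Base str] -> [Ty [Base b]]] )] -> [Ty [Base b]]]

8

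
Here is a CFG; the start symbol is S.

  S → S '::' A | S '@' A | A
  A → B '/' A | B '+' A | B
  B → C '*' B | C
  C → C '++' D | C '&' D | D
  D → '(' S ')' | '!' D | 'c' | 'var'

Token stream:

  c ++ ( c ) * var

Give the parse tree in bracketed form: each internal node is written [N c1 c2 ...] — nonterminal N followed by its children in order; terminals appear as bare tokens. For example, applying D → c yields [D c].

[S [A [B [C [C [D c]] ++ [D ( [S [A [B [C [D c]]]]] )]] * [B [C [D var]]]]]]

S
A
B
C * B
C ++ D * B
D ++ D * B
c ++ D * B
c ++ ( S ) * B
c ++ ( A ) * B
c ++ ( B ) * B
c ++ ( C ) * B
c ++ ( D ) * B
c ++ ( c ) * B
c ++ ( c ) * C
c ++ ( c ) * D
c ++ ( c ) * var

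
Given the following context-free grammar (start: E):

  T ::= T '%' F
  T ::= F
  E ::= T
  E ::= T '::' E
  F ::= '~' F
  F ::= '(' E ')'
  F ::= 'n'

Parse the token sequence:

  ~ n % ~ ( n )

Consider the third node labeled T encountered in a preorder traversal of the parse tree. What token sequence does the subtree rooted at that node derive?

n

[E [T [T [F ~ [F n]]] % [F ~ [F ( [E [T [F n]]] )]]]]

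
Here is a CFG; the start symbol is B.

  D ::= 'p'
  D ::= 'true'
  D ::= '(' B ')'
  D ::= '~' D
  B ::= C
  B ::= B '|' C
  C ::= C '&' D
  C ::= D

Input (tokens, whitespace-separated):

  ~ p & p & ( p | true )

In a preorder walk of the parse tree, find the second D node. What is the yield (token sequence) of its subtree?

[B [C [C [C [D ~ [D p]]] & [D p]] & [D ( [B [B [C [D p]]] | [C [D true]]] )]]]

p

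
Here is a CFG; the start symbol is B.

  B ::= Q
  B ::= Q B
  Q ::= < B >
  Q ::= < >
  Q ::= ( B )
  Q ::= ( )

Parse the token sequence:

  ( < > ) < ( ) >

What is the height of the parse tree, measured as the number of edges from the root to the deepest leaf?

5

[B [Q ( [B [Q < >]] )] [B [Q < [B [Q ( )]] >]]]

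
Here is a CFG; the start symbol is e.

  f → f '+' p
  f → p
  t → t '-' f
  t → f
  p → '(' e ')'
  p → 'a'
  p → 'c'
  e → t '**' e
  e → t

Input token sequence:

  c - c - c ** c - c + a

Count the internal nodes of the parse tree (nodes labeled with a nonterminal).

[e [t [t [t [f [p c]]] - [f [p c]]] - [f [p c]]] ** [e [t [t [f [p c]]] - [f [f [p c]] + [p a]]]]]

19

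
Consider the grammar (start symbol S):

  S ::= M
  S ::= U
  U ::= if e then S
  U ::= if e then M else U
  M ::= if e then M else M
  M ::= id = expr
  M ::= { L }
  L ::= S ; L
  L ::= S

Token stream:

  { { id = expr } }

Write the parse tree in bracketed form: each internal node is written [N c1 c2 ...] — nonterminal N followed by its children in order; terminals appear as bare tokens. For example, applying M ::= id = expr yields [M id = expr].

[S [M { [L [S [M { [L [S [M id = expr]]] }]]] }]]

S
M
{ L }
{ S }
{ M }
{ { L } }
{ { S } }
{ { M } }
{ { id = expr } }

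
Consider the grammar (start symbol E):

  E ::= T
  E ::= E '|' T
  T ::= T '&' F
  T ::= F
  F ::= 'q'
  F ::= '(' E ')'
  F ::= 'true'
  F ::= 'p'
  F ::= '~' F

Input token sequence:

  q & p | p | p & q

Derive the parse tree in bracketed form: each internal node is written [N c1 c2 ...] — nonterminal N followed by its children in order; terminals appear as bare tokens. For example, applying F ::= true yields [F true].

E
E | T
E | T | T
T | T | T
T & F | T | T
F & F | T | T
q & F | T | T
q & p | T | T
q & p | F | T
q & p | p | T
q & p | p | T & F
q & p | p | F & F
q & p | p | p & F
q & p | p | p & q

[E [E [E [T [T [F q]] & [F p]]] | [T [F p]]] | [T [T [F p]] & [F q]]]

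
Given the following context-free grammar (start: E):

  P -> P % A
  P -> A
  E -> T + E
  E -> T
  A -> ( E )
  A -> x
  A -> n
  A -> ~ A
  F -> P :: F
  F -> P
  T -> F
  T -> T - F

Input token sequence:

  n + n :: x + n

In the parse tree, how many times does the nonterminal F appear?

[E [T [F [P [A n]]]] + [E [T [F [P [A n]] :: [F [P [A x]]]]] + [E [T [F [P [A n]]]]]]]

4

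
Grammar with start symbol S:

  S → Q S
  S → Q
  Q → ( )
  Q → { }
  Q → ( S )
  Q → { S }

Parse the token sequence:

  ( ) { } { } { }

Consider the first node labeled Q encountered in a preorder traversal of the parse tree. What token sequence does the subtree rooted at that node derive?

[S [Q ( )] [S [Q { }] [S [Q { }] [S [Q { }]]]]]

( )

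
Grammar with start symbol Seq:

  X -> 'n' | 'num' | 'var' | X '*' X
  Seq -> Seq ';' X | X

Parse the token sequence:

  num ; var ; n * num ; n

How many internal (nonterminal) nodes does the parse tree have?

[Seq [Seq [Seq [Seq [X num]] ; [X var]] ; [X [X n] * [X num]]] ; [X n]]

10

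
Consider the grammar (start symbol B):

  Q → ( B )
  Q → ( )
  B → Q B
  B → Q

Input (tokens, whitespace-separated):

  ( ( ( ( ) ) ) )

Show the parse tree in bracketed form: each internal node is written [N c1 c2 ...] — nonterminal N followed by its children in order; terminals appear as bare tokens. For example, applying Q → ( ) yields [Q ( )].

B
Q
( B )
( Q )
( ( B ) )
( ( Q ) )
( ( ( B ) ) )
( ( ( Q ) ) )
( ( ( ( ) ) ) )

[B [Q ( [B [Q ( [B [Q ( [B [Q ( )]] )]] )]] )]]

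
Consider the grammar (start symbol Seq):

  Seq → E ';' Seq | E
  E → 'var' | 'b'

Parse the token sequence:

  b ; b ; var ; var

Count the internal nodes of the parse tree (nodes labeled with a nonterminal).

8

[Seq [E b] ; [Seq [E b] ; [Seq [E var] ; [Seq [E var]]]]]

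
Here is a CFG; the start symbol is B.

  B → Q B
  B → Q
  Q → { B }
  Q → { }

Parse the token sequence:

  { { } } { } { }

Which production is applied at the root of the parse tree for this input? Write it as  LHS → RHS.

B → Q B

[B [Q { [B [Q { }]] }] [B [Q { }] [B [Q { }]]]]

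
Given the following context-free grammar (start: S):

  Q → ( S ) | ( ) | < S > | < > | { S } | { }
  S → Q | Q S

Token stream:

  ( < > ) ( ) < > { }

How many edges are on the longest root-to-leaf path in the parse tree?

[S [Q ( [S [Q < >]] )] [S [Q ( )] [S [Q < >] [S [Q { }]]]]]

5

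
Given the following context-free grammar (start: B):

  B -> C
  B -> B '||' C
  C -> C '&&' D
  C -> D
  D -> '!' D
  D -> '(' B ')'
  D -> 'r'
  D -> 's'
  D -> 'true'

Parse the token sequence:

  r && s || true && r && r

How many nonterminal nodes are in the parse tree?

[B [B [C [C [D r]] && [D s]]] || [C [C [C [D true]] && [D r]] && [D r]]]

12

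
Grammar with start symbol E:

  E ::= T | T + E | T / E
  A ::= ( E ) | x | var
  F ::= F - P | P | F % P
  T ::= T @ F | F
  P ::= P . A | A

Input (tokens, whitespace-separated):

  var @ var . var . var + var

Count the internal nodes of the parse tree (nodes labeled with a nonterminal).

[E [T [T [F [P [A var]]]] @ [F [P [P [P [A var]] . [A var]] . [A var]]]] + [E [T [F [P [A var]]]]]]

18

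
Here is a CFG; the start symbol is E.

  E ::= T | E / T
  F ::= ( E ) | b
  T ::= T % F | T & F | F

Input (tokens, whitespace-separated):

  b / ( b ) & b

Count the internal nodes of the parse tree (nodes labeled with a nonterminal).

[E [E [T [F b]]] / [T [T [F ( [E [T [F b]]] )]] & [F b]]]

11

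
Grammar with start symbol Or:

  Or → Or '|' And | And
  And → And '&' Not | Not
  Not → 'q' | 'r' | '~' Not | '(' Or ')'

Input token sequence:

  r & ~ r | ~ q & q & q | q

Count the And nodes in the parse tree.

[Or [Or [Or [And [And [Not r]] & [Not ~ [Not r]]]] | [And [And [And [Not ~ [Not q]]] & [Not q]] & [Not q]]] | [And [Not q]]]

6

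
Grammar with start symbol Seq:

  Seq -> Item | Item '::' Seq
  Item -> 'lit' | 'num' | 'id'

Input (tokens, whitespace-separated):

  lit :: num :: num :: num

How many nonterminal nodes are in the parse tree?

[Seq [Item lit] :: [Seq [Item num] :: [Seq [Item num] :: [Seq [Item num]]]]]

8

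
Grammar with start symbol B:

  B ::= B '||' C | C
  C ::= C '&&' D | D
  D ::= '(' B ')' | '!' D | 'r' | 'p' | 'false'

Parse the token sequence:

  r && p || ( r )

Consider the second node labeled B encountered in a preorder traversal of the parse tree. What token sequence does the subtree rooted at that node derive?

r && p

[B [B [C [C [D r]] && [D p]]] || [C [D ( [B [C [D r]]] )]]]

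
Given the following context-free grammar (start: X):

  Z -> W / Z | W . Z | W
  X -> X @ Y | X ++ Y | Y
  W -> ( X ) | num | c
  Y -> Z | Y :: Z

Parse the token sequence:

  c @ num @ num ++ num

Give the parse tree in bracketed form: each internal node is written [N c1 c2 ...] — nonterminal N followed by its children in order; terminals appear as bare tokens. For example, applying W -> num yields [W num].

[X [X [X [X [Y [Z [W c]]]] @ [Y [Z [W num]]]] @ [Y [Z [W num]]]] ++ [Y [Z [W num]]]]

X
X ++ Y
X @ Y ++ Y
X @ Y @ Y ++ Y
Y @ Y @ Y ++ Y
Z @ Y @ Y ++ Y
W @ Y @ Y ++ Y
c @ Y @ Y ++ Y
c @ Z @ Y ++ Y
c @ W @ Y ++ Y
c @ num @ Y ++ Y
c @ num @ Z ++ Y
c @ num @ W ++ Y
c @ num @ num ++ Y
c @ num @ num ++ Z
c @ num @ num ++ W
c @ num @ num ++ num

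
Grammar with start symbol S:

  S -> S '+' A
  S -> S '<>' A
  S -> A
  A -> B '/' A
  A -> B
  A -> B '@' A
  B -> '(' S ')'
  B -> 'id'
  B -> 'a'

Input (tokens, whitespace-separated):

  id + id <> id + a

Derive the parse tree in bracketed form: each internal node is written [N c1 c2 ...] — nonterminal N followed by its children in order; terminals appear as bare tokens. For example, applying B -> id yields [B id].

[S [S [S [S [A [B id]]] + [A [B id]]] <> [A [B id]]] + [A [B a]]]

S
S + A
S <> A + A
S + A <> A + A
A + A <> A + A
B + A <> A + A
id + A <> A + A
id + B <> A + A
id + id <> A + A
id + id <> B + A
id + id <> id + A
id + id <> id + B
id + id <> id + a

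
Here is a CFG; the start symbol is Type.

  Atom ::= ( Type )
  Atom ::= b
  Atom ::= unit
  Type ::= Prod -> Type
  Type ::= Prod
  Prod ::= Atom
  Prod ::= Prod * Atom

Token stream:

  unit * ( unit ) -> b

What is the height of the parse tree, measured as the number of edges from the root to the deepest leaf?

[Type [Prod [Prod [Atom unit]] * [Atom ( [Type [Prod [Atom unit]]] )]] -> [Type [Prod [Atom b]]]]

6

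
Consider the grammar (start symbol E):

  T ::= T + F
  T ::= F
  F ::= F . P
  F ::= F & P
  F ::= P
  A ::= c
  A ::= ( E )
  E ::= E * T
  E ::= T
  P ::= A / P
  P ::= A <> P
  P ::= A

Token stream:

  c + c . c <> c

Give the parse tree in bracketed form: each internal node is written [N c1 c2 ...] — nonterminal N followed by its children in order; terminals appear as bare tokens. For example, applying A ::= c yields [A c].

E
T
T + F
F + F
P + F
A + F
c + F
c + F . P
c + P . P
c + A . P
c + c . P
c + c . A <> P
c + c . c <> P
c + c . c <> A
c + c . c <> c

[E [T [T [F [P [A c]]]] + [F [F [P [A c]]] . [P [A c] <> [P [A c]]]]]]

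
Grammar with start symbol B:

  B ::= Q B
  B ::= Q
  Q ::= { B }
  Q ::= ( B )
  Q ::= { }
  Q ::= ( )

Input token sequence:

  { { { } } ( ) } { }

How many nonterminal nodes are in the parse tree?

10

[B [Q { [B [Q { [B [Q { }]] }] [B [Q ( )]]] }] [B [Q { }]]]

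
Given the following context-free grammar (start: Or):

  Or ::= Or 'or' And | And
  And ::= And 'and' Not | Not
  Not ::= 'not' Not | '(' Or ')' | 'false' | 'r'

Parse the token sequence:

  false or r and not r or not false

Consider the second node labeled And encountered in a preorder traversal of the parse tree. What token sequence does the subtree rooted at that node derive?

[Or [Or [Or [And [Not false]]] or [And [And [Not r]] and [Not not [Not r]]]] or [And [Not not [Not false]]]]

r and not r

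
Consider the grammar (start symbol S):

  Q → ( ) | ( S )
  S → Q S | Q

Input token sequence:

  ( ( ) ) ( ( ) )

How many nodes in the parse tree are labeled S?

4

[S [Q ( [S [Q ( )]] )] [S [Q ( [S [Q ( )]] )]]]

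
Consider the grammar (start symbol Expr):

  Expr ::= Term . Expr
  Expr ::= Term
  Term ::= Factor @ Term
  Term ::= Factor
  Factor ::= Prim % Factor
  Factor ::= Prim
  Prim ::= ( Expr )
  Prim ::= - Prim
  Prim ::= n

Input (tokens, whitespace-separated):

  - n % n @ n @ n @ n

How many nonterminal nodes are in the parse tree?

[Expr [Term [Factor [Prim - [Prim n]] % [Factor [Prim n]]] @ [Term [Factor [Prim n]] @ [Term [Factor [Prim n]] @ [Term [Factor [Prim n]]]]]]]

16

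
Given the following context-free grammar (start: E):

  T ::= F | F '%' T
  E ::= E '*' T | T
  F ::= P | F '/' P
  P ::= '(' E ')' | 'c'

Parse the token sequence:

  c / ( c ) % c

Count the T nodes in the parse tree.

[E [T [F [F [P c]] / [P ( [E [T [F [P c]]]] )]] % [T [F [P c]]]]]

3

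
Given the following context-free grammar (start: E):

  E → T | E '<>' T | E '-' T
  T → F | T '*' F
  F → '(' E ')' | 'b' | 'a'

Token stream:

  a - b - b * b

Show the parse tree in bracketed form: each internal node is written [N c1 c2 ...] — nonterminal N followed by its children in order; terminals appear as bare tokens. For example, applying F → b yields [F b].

[E [E [E [T [F a]]] - [T [F b]]] - [T [T [F b]] * [F b]]]

E
E - T
E - T - T
T - T - T
F - T - T
a - T - T
a - F - T
a - b - T
a - b - T * F
a - b - F * F
a - b - b * F
a - b - b * b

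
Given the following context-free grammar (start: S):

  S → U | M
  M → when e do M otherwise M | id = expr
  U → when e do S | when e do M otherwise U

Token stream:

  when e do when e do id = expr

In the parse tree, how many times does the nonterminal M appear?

[S [U when e do [S [U when e do [S [M id = expr]]]]]]

1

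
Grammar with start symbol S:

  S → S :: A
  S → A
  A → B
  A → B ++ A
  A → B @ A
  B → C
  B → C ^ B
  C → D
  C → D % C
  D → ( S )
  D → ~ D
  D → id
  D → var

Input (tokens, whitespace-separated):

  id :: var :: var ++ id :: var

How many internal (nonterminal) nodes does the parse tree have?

24

[S [S [S [S [A [B [C [D id]]]]] :: [A [B [C [D var]]]]] :: [A [B [C [D var]]] ++ [A [B [C [D id]]]]]] :: [A [B [C [D var]]]]]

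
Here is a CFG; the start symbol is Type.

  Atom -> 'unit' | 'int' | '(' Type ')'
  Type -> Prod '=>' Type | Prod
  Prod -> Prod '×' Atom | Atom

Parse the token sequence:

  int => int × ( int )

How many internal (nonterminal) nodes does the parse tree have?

11

[Type [Prod [Atom int]] => [Type [Prod [Prod [Atom int]] × [Atom ( [Type [Prod [Atom int]]] )]]]]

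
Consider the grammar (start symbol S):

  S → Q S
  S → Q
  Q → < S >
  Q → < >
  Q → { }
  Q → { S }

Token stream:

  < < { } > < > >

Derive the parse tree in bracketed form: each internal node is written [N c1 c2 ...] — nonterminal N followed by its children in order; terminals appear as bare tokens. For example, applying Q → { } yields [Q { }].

[S [Q < [S [Q < [S [Q { }]] >] [S [Q < >]]] >]]

S
Q
< S >
< Q S >
< < S > S >
< < Q > S >
< < { } > S >
< < { } > Q >
< < { } > < > >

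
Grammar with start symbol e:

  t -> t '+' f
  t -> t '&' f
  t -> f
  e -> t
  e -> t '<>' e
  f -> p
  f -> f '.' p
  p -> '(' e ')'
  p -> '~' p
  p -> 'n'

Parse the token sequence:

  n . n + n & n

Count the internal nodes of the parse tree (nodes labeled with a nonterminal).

12

[e [t [t [t [f [f [p n]] . [p n]]] + [f [p n]]] & [f [p n]]]]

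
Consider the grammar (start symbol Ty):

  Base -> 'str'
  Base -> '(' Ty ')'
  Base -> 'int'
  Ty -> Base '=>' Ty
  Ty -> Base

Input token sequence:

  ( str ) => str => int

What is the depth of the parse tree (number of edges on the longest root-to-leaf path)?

[Ty [Base ( [Ty [Base str]] )] => [Ty [Base str] => [Ty [Base int]]]]

4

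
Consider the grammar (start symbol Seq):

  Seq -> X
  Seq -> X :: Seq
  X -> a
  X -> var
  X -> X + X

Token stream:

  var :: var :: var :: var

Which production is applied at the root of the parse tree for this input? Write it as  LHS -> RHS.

Seq -> X :: Seq

[Seq [X var] :: [Seq [X var] :: [Seq [X var] :: [Seq [X var]]]]]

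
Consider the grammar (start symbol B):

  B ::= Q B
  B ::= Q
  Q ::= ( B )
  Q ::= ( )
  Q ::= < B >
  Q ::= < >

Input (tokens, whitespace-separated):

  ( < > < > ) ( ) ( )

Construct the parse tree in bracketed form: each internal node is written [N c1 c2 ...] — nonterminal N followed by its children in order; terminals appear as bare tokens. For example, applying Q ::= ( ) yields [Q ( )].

[B [Q ( [B [Q < >] [B [Q < >]]] )] [B [Q ( )] [B [Q ( )]]]]

B
Q B
( B ) B
( Q B ) B
( < > B ) B
( < > Q ) B
( < > < > ) B
( < > < > ) Q B
( < > < > ) ( ) B
( < > < > ) ( ) Q
( < > < > ) ( ) ( )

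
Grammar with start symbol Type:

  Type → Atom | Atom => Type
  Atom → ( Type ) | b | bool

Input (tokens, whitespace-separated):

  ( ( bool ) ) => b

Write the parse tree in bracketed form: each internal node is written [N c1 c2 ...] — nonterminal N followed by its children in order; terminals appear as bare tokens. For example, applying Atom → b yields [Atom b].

Type
Atom => Type
( Type ) => Type
( Atom ) => Type
( ( Type ) ) => Type
( ( Atom ) ) => Type
( ( bool ) ) => Type
( ( bool ) ) => Atom
( ( bool ) ) => b

[Type [Atom ( [Type [Atom ( [Type [Atom bool]] )]] )] => [Type [Atom b]]]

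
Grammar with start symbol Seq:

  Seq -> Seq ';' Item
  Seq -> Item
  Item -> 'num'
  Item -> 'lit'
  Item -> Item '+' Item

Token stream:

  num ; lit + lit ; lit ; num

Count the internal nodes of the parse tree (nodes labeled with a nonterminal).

10

[Seq [Seq [Seq [Seq [Item num]] ; [Item [Item lit] + [Item lit]]] ; [Item lit]] ; [Item num]]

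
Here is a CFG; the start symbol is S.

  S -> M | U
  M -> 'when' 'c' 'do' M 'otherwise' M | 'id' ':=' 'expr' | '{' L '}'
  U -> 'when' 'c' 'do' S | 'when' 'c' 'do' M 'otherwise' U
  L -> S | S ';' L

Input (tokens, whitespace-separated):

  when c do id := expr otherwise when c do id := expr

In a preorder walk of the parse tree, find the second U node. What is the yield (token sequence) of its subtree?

[S [U when c do [M id := expr] otherwise [U when c do [S [M id := expr]]]]]

when c do id := expr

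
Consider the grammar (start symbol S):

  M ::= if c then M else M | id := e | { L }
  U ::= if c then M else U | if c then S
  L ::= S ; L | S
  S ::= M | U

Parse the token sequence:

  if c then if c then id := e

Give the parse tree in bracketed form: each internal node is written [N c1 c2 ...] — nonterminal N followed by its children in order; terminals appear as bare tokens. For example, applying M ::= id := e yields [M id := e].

S
U
if c then S
if c then U
if c then if c then S
if c then if c then M
if c then if c then id := e

[S [U if c then [S [U if c then [S [M id := e]]]]]]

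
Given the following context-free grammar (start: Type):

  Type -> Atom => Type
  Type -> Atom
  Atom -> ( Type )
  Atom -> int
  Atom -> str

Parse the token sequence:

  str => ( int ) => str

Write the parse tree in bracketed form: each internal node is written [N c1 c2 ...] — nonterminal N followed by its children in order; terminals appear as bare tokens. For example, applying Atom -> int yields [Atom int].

[Type [Atom str] => [Type [Atom ( [Type [Atom int]] )] => [Type [Atom str]]]]

Type
Atom => Type
str => Type
str => Atom => Type
str => ( Type ) => Type
str => ( Atom ) => Type
str => ( int ) => Type
str => ( int ) => Atom
str => ( int ) => str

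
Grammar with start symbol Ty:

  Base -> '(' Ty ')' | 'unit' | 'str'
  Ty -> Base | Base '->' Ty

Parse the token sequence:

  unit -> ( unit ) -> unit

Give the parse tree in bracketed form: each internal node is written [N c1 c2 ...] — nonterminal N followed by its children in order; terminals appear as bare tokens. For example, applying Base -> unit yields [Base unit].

[Ty [Base unit] -> [Ty [Base ( [Ty [Base unit]] )] -> [Ty [Base unit]]]]

Ty
Base -> Ty
unit -> Ty
unit -> Base -> Ty
unit -> ( Ty ) -> Ty
unit -> ( Base ) -> Ty
unit -> ( unit ) -> Ty
unit -> ( unit ) -> Base
unit -> ( unit ) -> unit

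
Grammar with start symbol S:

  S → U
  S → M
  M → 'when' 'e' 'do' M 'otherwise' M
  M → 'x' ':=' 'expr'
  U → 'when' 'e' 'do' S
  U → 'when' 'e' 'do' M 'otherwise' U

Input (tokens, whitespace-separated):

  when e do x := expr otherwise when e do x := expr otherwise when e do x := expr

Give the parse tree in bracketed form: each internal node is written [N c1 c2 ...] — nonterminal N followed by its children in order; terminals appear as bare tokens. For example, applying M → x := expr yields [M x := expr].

S
U
when e do M otherwise U
when e do x := expr otherwise U
when e do x := expr otherwise when e do M otherwise U
when e do x := expr otherwise when e do x := expr otherwise U
when e do x := expr otherwise when e do x := expr otherwise when e do S
when e do x := expr otherwise when e do x := expr otherwise when e do M
when e do x := expr otherwise when e do x := expr otherwise when e do x := expr

[S [U when e do [M x := expr] otherwise [U when e do [M x := expr] otherwise [U when e do [S [M x := expr]]]]]]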